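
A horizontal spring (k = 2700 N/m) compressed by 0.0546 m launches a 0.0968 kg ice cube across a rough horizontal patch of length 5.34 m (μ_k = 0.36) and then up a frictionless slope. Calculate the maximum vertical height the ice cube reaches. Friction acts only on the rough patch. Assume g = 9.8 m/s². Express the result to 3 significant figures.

Spring energy: E₀ = ½kx² = ½(2700)(0.0546)² = 4.0246 J
Friction: W_f = μ_k mg d = (0.36)(0.0968)(9.8)(5.34) = 1.824 J
Energy at base of ramp: E = 4.0246 − 1.824 = 2.2009 J
At max height all remaining energy is PE: mgh = E ⇒ h = E/(mg) = 2.2009/(0.0968 × 9.8) = 2.320 m

h = 2.32 m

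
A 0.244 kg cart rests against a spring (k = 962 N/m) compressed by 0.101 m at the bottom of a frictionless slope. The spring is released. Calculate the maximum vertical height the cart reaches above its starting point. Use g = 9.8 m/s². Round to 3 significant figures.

At maximum height the cart is at rest, so ½kx² = mgh
h = kx²/(2mg) = (962)(0.101)²/(2 × 0.244 × 9.8) = 2.052 m

h = 2.05 m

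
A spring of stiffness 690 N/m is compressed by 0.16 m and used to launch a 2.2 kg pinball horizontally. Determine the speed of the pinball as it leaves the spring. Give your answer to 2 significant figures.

The pinball leaves the spring when the spring is at natural length, so ½kx² = ½mv²
v = x√(k/m) = 0.16 × √(690/2.2) = 2.834 m/s

v = 2.8 m/s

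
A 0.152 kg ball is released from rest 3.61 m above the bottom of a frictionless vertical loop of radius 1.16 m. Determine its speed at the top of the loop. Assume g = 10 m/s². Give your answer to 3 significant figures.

v = 5.08 m/s

Energy conservation: mgh = ½mv_top² + mg(2r)
v_top² = 2g(h − 2r) = 2(10)(3.61 − 2.320) = 25.80
v_top = 5.079 m/s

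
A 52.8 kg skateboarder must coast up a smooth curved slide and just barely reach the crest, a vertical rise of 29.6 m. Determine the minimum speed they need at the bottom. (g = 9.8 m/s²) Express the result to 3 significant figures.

At the top they are momentarily at rest, so all KE converts to PE: ½mv² = mgh
v = √(2gh) = √(2 × 9.8 × 29.6) = 24.09 m/s

v = 24.1 m/s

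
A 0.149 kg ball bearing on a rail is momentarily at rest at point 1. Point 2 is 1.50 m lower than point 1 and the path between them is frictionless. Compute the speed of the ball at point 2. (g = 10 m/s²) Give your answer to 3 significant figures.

By conservation of mechanical energy, mgh = ½mv²
v = √(2gh) = √(2 × 10 × 1.50) = √30.000 = 5.477 m/s

v = 5.48 m/s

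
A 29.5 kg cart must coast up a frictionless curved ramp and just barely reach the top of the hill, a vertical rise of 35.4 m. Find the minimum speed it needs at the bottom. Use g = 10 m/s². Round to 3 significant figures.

v = 26.6 m/s

At the top it is momentarily at rest, so all KE converts to PE: ½mv² = mgh
v = √(2gh) = √(2 × 10 × 35.4) = 26.61 m/s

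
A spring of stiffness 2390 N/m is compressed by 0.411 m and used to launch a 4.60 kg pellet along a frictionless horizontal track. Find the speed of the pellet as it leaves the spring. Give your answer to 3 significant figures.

v = 9.37 m/s

The pellet leaves the spring when the spring is at natural length, so ½kx² = ½mv²
v = x√(k/m) = 0.411 × √(2390/4.60) = 9.368 m/s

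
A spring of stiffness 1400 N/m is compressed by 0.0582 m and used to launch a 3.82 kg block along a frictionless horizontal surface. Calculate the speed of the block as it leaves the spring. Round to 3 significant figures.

v = 1.11 m/s

Spring PE converts entirely to kinetic energy: ½kx² = ½mv²
v = x√(k/m) = 0.0582 × √(1400/3.82) = 1.114 m/s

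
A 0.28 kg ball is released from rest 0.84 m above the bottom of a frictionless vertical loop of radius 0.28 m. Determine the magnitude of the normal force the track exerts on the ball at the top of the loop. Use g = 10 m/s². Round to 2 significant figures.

Energy from release to top (height 2r): mgh = ½mv_top² + mg(2r)
v_top² = 2g(h − 2r) = 2(10)(0.84 − 0.5600) = 5.6000 m²/s²
At the top, both N and weight point toward the centre: N + mg = mv_top²/r
N = m(v_top²/r − g) = 0.28(5.6000/0.28 − 10) = 2.800 N

N = 2.8 N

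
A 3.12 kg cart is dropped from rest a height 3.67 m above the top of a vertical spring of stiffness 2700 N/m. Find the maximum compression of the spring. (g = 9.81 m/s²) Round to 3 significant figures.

Measuring PE from the top of the relaxed spring, at max compression the cart has dropped H + x with zero KE, so:
mg(H + x) = ½kx²
½(2700)x² − (3.12)(9.81)x − (3.12)(9.81)(3.67) = 0
1350x² − 30.61x − 112.3 = 0
x = [30.61 + √(936.8 + 606573)]/(2 × 1350) = 0.3000 m

x = 0.300 m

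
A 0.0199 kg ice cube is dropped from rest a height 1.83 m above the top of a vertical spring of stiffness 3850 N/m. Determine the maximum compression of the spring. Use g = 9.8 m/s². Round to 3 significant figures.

x = 0.0137 m

Measuring PE from the top of the relaxed spring, at max compression the cube has dropped H + x with zero KE, so:
mg(H + x) = ½kx²
½(3850)x² − (0.0199)(9.8)x − (0.0199)(9.8)(1.83) = 0
1925x² − 0.1950x − 0.3569 = 0
x = [0.1950 + √(0.03803 + 2748.0)]/(2 × 1925) = 0.01367 m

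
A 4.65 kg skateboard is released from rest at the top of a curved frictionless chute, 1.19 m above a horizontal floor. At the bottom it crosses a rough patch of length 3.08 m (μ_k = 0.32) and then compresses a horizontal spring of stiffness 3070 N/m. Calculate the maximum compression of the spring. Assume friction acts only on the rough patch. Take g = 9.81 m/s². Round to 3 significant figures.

Initial energy: E₁ = mgh = (4.65)(9.81)(1.19) = 54.284 J
Friction removes W_f = μ_k mg d = (0.32)(4.65)(9.81)(3.08) = 44.96 J
Energy reaching the spring: E = 54.284 − 44.96 = 9.3240 J
At max compression ½kx² = E ⇒ x = √(2E/k) = √(2 × 9.3240/3070) = 0.07794 m

x = 0.0779 m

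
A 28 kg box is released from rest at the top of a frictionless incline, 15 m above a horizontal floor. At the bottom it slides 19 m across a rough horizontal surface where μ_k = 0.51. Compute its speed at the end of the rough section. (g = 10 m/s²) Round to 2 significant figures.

Energy bookkeeping (friction removes W_f = μ_k N d):
mgh = ½mv² + μ_k m g d
W_f = μ_k mg d = (0.51)(28)(10)(19) = 2713 J
½mv² = mgh − W_f = 4200.0 − 2713 = 1486.8 J
v = √(2 × 1486.8/28) = 10.31 m/s

v = 10 m/s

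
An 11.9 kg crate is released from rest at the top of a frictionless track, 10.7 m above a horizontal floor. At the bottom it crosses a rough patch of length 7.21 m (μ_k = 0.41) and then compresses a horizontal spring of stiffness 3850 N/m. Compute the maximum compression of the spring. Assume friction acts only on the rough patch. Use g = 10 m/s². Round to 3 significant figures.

Initial energy: E₁ = mgh = (11.9)(10)(10.7) = 1273.3 J
Friction removes W_f = μ_k mg d = (0.41)(11.9)(10)(7.21) = 351.8 J
Energy reaching the spring: E = 1273.3 − 351.8 = 921.52 J
At max compression ½kx² = E ⇒ x = √(2E/k) = √(2 × 921.52/3850) = 0.6919 m

x = 0.692 m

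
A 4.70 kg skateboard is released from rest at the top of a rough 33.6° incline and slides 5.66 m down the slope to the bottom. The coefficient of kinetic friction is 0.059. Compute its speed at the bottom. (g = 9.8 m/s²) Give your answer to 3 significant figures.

Taking the bottom as reference, mgh = ½mv² + μ_k N L with h = L sinθ, N = mg cosθ:
mgh = mgL sinθ = (4.70)(9.8)(5.66)sin33.6° = 144.27 J
W_f = μ_k mg cosθ · L = (0.059)(4.70)(9.8)cos33.6°·5.66 = 12.81 J
½mv² = 144.27 − 12.81 = 131.46 J
v = √(2 × 131.46/4.70) = 7.479 m/s

v = 7.48 m/s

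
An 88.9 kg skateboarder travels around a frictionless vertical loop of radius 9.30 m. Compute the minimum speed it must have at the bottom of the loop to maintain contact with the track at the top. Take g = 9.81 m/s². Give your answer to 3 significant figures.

At the top: mg = mv_top²/r ⇒ v_top² = gr = 91.23 m²/s²
Energy from bottom to top (height 2r): ½mv_bot² = ½mv_top² + mg(2r)
v_bot² = gr + 4gr = 5gr = 456.2
v_bot = √(5gr) = 21.36 m/s

v = 21.4 m/s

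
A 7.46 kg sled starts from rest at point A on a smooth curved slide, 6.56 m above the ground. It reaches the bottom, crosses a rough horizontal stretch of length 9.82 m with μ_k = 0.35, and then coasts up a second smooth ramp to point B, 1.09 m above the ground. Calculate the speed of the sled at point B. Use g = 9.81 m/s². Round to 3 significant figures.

Energy at A: mgh₁ = (7.46)(9.81)(6.56) = 480.08 J
Friction loss: W_f = μ_k mg d = 251.5 J
At B: ½mv² + mgh₂ = mgh₁ − W_f
½mv² = 480.08 − 251.5 − 79.769 = 148.78 J
v = √(2 × 148.78/7.46) = 6.316 m/s

v = 6.32 m/s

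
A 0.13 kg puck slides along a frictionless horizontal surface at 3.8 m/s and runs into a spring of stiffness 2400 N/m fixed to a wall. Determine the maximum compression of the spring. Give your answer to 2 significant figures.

All KE is stored as spring PE at maximum compression: ½mv² = ½kx²
x = v√(m/k) = 3.8 × √(0.13/2400) = 0.02797 m

x = 0.028 m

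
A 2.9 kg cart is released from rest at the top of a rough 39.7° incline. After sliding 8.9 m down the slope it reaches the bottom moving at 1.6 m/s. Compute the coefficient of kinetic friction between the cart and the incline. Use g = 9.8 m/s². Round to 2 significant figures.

μ_k = 0.81

Energy balance down the incline: mg L sinθ − ½mv² = μ_k (mg cosθ) L
mgL sinθ = 161.57 J; ½mv² = 3.7120 J
W_f = 161.57 − 3.7120 = 157.9 J
μ_k = W_f/(mg cosθ · L) = 157.9/(21.87 × 8.9) = 0.8111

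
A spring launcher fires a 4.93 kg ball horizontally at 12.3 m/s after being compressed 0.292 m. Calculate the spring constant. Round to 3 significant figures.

k = 8750 N/m

½kx² = ½mv²
k = mv²/x² = (4.93)(12.3)²/(0.292)² = 8748 N/m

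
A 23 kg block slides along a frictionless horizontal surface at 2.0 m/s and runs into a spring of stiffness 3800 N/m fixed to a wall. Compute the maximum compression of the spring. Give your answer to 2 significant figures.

At max compression the block is momentarily at rest: ½mv² = ½kx²
x = v√(m/k) = 2.0 × √(23/3800) = 0.1556 m

x = 0.16 m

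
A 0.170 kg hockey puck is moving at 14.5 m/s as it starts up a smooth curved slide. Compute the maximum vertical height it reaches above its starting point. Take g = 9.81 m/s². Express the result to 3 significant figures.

By energy conservation, ½mv² = mgh
h = v²/(2g) = 14.5²/(2 × 9.81) = 10.72 m

h = 10.7 m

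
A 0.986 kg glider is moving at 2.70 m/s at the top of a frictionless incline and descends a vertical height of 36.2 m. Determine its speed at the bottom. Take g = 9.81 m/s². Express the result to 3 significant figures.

Equating total energy at the two states: ½mv₀² + mgh = ½mv²
The mass cancels from both sides.
v² = v₀² + 2gh = (2.70)² + 2(9.81)(36.2) = 717.53
v = √717.53 = 26.79 m/s

v = 26.8 m/s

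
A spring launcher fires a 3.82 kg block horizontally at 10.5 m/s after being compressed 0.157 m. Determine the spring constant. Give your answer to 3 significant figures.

k = 17100 N/m

½kx² = ½mv²
k = mv²/x² = (3.82)(10.5)²/(0.157)² = 17086 N/m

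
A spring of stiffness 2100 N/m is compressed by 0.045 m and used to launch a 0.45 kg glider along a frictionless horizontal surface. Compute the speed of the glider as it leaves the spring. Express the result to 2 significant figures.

v = 3.1 m/s

The glider leaves the spring when the spring is at natural length, so ½kx² = ½mv²
v = x√(k/m) = 0.045 × √(2100/0.45) = 3.074 m/s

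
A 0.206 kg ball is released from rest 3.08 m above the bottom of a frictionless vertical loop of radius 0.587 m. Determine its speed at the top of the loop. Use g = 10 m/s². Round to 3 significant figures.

v = 6.17 m/s

Energy conservation: mgh = ½mv_top² + mg(2r)
v_top² = 2g(h − 2r) = 2(10)(3.08 − 1.174) = 38.12
v_top = 6.174 m/s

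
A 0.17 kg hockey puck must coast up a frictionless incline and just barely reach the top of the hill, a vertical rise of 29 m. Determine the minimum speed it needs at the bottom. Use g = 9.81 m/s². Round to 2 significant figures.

v = 24 m/s

At the top it is momentarily at rest, so all KE converts to PE: ½mv² = mgh
v = √(2gh) = √(2 × 9.81 × 29) = 23.85 m/s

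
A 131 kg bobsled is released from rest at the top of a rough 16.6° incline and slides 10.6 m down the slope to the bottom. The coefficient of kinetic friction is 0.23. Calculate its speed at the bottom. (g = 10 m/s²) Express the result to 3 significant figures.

v = 3.72 m/s

Work–energy: mg(L sinθ) − μ_k(mg cosθ)L = ½mv²
mgh = mgL sinθ = (131)(10)(10.6)sin16.6° = 3967.1 J
W_f = μ_k mg cosθ · L = (0.23)(131)(10)cos16.6°·10.6 = 3061 J
½mv² = 3967.1 − 3061 = 906.40 J
v = √(2 × 906.40/131) = 3.720 m/s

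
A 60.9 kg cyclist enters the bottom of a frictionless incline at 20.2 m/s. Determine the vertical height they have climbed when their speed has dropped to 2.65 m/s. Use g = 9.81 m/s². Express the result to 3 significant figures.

Energy balance between the two points: ½mv₁² = ½mv₂² + mgh
h = (v₁² − v₂²)/(2g) = (20.2² − 2.65²)/(2 × 9.81) = 20.44 m

h = 20.4 m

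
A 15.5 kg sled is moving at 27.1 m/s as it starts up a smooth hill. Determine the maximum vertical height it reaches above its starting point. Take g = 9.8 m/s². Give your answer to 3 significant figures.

Setting KE at the bottom equal to PE gained: ½mv² = mgh
h = v²/(2g) = 27.1²/(2 × 9.8) = 37.47 m

h = 37.5 m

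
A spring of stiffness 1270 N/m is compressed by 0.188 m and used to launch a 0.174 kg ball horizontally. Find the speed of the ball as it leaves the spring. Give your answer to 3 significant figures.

The ball leaves the spring when the spring is at natural length, so ½kx² = ½mv²
v = x√(k/m) = 0.188 × √(1270/0.174) = 16.06 m/s

v = 16.1 m/s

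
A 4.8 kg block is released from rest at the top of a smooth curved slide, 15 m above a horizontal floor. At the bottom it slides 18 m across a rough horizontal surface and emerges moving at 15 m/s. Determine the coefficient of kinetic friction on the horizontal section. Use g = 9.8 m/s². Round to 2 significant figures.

Energy at the top = energy at the end + work done against friction:
mgh = ½mv² + μ_k m g d
mgh = 705.60 J; ½mv² = 540.00 J
W_f = 705.60 − 540.00 = 165.6 J
μ_k = W_f/(mg·d) = 165.6/(47.04 × 18) = 0.1956

μ_k = 0.20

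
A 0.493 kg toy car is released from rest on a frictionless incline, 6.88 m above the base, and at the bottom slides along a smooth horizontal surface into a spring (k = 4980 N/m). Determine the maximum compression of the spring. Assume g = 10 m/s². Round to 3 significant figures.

Energy conservation (no friction) from release to max compression: mgh = ½kx²
x = √(2mgh/k) = √(2 × 0.493 × 10 × 6.88 / 4980) = 0.1167 m

x = 0.117 m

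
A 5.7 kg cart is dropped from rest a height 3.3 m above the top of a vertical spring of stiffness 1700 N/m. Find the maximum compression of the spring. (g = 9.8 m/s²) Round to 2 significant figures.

Let x be the compression. The total drop is H + x, and the cart is instantaneously at rest at max compression, so energy conservation gives:
mg(H + x) = ½kx²
½(1700)x² − (5.7)(9.8)x − (5.7)(9.8)(3.3) = 0
850.0x² − 55.86x − 184.3 = 0
x = [55.86 + √(3120 + 626749)]/(2 × 850.0) = 0.4997 m

x = 0.50 m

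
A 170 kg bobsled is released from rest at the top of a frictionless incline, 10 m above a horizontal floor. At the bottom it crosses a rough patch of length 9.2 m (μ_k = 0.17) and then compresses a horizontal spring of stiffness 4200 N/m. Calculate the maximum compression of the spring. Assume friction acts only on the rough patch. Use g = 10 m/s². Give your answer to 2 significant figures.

Initial energy: E₁ = mgh = (170)(10)(10) = 17000 J
Friction removes W_f = μ_k mg d = (0.17)(170)(10)(9.2) = 2659 J
Energy reaching the spring: E = 17000 − 2659 = 14341 J
At max compression ½kx² = E ⇒ x = √(2E/k) = √(2 × 14341/4200) = 2.613 m

x = 2.6 m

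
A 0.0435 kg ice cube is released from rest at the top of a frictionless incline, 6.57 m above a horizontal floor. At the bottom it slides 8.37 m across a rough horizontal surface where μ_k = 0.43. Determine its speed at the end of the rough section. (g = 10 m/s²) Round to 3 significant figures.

v = 7.71 m/s

Energy at the top = energy at the end + work done against friction:
mgh = ½mv² + μ_k m g d
W_f = μ_k mg d = (0.43)(0.0435)(10)(8.37) = 1.566 J
½mv² = mgh − W_f = 2.8579 − 1.566 = 1.2923 J
v = √(2 × 1.2923/0.0435) = 7.708 m/s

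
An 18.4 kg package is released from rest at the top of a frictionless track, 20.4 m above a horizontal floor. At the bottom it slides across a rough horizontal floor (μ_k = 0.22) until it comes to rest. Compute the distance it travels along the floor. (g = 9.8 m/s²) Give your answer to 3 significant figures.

d = 92.7 m

Applying the work–energy principle:
At rest all PE has been dissipated by friction: mgh = μ_k m g d
d = h/μ_k = 20.4/0.22 = 92.73 m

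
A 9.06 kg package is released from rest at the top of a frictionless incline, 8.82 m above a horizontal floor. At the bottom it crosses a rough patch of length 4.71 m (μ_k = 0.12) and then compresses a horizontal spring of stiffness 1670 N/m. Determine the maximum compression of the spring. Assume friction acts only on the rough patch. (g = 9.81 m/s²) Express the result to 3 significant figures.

Initial energy: E₁ = mgh = (9.06)(9.81)(8.82) = 783.91 J
Friction removes W_f = μ_k mg d = (0.12)(9.06)(9.81)(4.71) = 50.23 J
Energy reaching the spring: E = 783.91 − 50.23 = 733.68 J
At max compression ½kx² = E ⇒ x = √(2E/k) = √(2 × 733.68/1670) = 0.9374 m

x = 0.937 m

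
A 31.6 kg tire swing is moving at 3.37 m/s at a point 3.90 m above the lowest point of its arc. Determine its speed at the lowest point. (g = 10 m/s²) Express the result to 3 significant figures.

v = 9.45 m/s

By conservation of mechanical energy, ½mv₀² + mgh = ½mv²
v² = v₀² + 2gh = (3.37)² + 2(10)(3.90) = 89.357
v = √89.357 = 9.453 m/s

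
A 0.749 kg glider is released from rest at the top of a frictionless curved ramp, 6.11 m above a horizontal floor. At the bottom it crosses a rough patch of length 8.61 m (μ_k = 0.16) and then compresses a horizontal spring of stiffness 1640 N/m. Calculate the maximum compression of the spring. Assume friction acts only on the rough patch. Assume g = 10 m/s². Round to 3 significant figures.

x = 0.208 m

Initial energy: E₁ = mgh = (0.749)(10)(6.11) = 45.764 J
Friction removes W_f = μ_k mg d = (0.16)(0.749)(10)(8.61) = 10.32 J
Energy reaching the spring: E = 45.764 − 10.32 = 35.446 J
At max compression ½kx² = E ⇒ x = √(2E/k) = √(2 × 35.446/1640) = 0.2079 m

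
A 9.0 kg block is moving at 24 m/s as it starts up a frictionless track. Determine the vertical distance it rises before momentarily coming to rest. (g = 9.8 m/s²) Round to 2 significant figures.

Setting KE at the bottom equal to PE gained: ½mv² = mgh
h = v²/(2g) = 24²/(2 × 9.8) = 29.39 m

h = 29 m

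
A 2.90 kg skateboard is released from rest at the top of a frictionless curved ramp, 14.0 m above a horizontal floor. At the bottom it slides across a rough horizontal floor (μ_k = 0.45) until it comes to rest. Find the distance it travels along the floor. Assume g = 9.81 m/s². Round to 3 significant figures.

d = 31.1 m

Energy bookkeeping (friction removes W_f = μ_k N d):
At rest all PE has been dissipated by friction: mgh = μ_k m g d
d = h/μ_k = 14.0/0.45 = 31.11 m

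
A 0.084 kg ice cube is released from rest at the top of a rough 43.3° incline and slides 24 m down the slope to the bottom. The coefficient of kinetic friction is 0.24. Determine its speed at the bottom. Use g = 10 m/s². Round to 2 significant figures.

v = 16 m/s

Energy: mgh = ½mv² + W_f, with h = L sinθ and W_f = μ_k (mg cosθ) L
mgh = mgL sinθ = (0.084)(10)(24)sin43.3° = 13.826 J
W_f = μ_k mg cosθ · L = (0.24)(0.084)(10)cos43.3°·24 = 3.521 J
½mv² = 13.826 − 3.521 = 10.305 J
v = √(2 × 10.305/0.084) = 15.66 m/s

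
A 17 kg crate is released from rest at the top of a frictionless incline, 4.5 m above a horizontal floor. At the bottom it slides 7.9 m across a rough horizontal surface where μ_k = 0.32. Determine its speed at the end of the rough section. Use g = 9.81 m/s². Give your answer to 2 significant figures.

Energy at the top = energy at the end + work done against friction:
mgh = ½mv² + μ_k m g d
W_f = μ_k mg d = (0.32)(17)(9.81)(7.9) = 421.6 J
½mv² = mgh − W_f = 750.47 − 421.6 = 328.87 J
v = √(2 × 328.87/17) = 6.220 m/s

v = 6.2 m/s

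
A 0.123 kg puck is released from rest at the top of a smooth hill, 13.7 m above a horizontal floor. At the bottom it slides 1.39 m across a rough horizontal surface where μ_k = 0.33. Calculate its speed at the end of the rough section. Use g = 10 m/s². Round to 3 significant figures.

v = 16.3 m/s

Energy bookkeeping (friction removes W_f = μ_k N d):
mgh = ½mv² + μ_k m g d
W_f = μ_k mg d = (0.33)(0.123)(10)(1.39) = 0.5642 J
½mv² = mgh − W_f = 16.851 − 0.5642 = 16.287 J
v = √(2 × 16.287/0.123) = 16.27 m/s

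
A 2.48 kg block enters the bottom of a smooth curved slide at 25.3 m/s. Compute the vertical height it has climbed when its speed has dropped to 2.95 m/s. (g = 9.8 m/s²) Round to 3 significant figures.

h = 32.2 m

Energy balance between the two points: ½mv₁² = ½mv₂² + mgh
h = (v₁² − v₂²)/(2g) = (25.3² − 2.95²)/(2 × 9.8) = 32.21 m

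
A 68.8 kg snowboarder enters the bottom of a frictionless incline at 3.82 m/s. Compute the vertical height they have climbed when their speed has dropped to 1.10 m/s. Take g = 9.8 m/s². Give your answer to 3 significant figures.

Conservation of energy: ½mv₁² = ½mv₂² + mgh
h = (v₁² − v₂²)/(2g) = (3.82² − 1.10²)/(2 × 9.8) = 0.6828 m

h = 0.683 m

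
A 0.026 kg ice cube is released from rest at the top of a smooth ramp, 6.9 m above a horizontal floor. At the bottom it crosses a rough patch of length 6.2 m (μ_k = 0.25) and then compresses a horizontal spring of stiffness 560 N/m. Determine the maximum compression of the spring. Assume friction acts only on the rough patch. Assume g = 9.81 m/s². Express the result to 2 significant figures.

Initial energy: E₁ = mgh = (0.026)(9.81)(6.9) = 1.7599 J
Friction removes W_f = μ_k mg d = (0.25)(0.026)(9.81)(6.2) = 0.3953 J
Energy reaching the spring: E = 1.7599 − 0.3953 = 1.3646 J
At max compression ½kx² = E ⇒ x = √(2E/k) = √(2 × 1.3646/560) = 0.06981 m

x = 0.070 m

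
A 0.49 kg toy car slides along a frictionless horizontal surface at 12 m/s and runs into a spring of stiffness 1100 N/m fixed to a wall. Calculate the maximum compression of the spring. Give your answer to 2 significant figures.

x = 0.25 m

All KE is stored as spring PE at maximum compression: ½mv² = ½kx²
x = v√(m/k) = 12 × √(0.49/1100) = 0.2533 m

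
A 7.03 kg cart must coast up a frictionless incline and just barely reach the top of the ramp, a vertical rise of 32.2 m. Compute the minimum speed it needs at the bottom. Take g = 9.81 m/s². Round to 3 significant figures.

v = 25.1 m/s

At the top it is momentarily at rest, so all KE converts to PE: ½mv² = mgh
v = √(2gh) = √(2 × 9.81 × 32.2) = 25.13 m/s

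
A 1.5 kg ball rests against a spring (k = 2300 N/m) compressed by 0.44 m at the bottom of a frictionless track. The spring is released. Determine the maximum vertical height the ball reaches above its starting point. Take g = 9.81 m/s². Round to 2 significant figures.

h = 15 m

Energy conservation from release to the highest point: ½kx² = mgh
h = kx²/(2mg) = (2300)(0.44)²/(2 × 1.5 × 9.81) = 15.13 m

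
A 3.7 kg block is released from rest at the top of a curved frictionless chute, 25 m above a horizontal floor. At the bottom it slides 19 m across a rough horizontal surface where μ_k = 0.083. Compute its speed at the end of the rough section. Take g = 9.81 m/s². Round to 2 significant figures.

Applying the work–energy principle:
mgh = ½mv² + μ_k m g d
W_f = μ_k mg d = (0.083)(3.7)(9.81)(19) = 57.24 J
½mv² = mgh − W_f = 907.43 − 57.24 = 850.18 J
v = √(2 × 850.18/3.7) = 21.44 m/s

v = 21 m/s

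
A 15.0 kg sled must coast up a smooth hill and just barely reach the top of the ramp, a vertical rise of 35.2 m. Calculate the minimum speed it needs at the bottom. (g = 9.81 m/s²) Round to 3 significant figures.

v = 26.3 m/s

At the top it is momentarily at rest, so all KE converts to PE: ½mv² = mgh
v = √(2gh) = √(2 × 9.81 × 35.2) = 26.28 m/s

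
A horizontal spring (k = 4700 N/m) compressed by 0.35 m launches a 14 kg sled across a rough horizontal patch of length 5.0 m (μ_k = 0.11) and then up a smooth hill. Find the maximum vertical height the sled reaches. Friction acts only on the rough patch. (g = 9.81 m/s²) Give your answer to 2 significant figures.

h = 1.5 m

Spring energy: E₀ = ½kx² = ½(4700)(0.35)² = 287.88 J
Friction: W_f = μ_k mg d = (0.11)(14)(9.81)(5.0) = 75.54 J
Energy at base of ramp: E = 287.88 − 75.54 = 212.34 J
At max height all remaining energy is PE: mgh = E ⇒ h = E/(mg) = 212.34/(14 × 9.81) = 1.546 m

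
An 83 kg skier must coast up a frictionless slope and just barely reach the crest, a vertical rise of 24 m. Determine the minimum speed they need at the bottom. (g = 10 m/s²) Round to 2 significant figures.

v = 22 m/s

At the top they are momentarily at rest, so all KE converts to PE: ½mv² = mgh
v = √(2gh) = √(2 × 10 × 24) = 21.91 m/s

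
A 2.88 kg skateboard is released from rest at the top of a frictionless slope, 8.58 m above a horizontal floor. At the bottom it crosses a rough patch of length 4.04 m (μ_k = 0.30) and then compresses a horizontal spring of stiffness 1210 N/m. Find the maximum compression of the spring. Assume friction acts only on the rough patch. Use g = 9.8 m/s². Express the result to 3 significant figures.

x = 0.586 m

Initial energy: E₁ = mgh = (2.88)(9.8)(8.58) = 242.16 J
Friction removes W_f = μ_k mg d = (0.30)(2.88)(9.8)(4.04) = 34.21 J
Energy reaching the spring: E = 242.16 − 34.21 = 207.95 J
At max compression ½kx² = E ⇒ x = √(2E/k) = √(2 × 207.95/1210) = 0.5863 m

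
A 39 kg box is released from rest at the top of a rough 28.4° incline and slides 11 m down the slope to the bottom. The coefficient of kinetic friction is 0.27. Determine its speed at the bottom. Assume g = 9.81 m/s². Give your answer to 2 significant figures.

Work–energy: mg(L sinθ) − μ_k(mg cosθ)L = ½mv²
mgh = mgL sinθ = (39)(9.81)(11)sin28.4° = 2001.7 J
W_f = μ_k mg cosθ · L = (0.27)(39)(9.81)cos28.4°·11 = 999.5 J
½mv² = 2001.7 − 999.5 = 1002.1 J
v = √(2 × 1002.1/39) = 7.169 m/s

v = 7.2 m/s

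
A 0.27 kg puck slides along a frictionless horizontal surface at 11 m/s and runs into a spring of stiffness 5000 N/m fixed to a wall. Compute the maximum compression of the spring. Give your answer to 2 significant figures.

Conservation of energy between contact and max compression: ½mv² = ½kx²
x = v√(m/k) = 11 × √(0.27/5000) = 0.08083 m

x = 0.081 m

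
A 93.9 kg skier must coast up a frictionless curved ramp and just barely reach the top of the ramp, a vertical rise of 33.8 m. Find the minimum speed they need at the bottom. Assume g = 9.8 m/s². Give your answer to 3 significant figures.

At the top they are momentarily at rest, so all KE converts to PE: ½mv² = mgh
v = √(2gh) = √(2 × 9.8 × 33.8) = 25.74 m/s

v = 25.7 m/s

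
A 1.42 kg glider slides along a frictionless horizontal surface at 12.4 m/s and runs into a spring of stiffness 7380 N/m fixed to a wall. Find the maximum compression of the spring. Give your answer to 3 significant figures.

x = 0.172 m

All KE is stored as spring PE at maximum compression: ½mv² = ½kx²
x = v√(m/k) = 12.4 × √(1.42/7380) = 0.1720 m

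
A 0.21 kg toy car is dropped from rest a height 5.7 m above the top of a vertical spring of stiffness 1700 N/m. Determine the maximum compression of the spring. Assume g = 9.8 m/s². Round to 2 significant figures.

x = 0.12 m

Measuring PE from the top of the relaxed spring, at max compression the car has dropped H + x with zero KE, so:
mg(H + x) = ½kx²
½(1700)x² − (0.21)(9.8)x − (0.21)(9.8)(5.7) = 0
850.0x² − 2.058x − 11.73 = 0
x = [2.058 + √(4.235 + 39884)]/(2 × 850.0) = 0.1187 m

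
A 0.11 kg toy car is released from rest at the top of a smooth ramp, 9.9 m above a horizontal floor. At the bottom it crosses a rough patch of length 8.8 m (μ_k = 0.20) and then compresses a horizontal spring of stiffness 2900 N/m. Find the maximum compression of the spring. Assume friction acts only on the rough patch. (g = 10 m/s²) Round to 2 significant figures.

Initial energy: E₁ = mgh = (0.11)(10)(9.9) = 10.890 J
Friction removes W_f = μ_k mg d = (0.20)(0.11)(10)(8.8) = 1.936 J
Energy reaching the spring: E = 10.890 − 1.936 = 8.9540 J
At max compression ½kx² = E ⇒ x = √(2E/k) = √(2 × 8.9540/2900) = 0.07858 m

x = 0.079 m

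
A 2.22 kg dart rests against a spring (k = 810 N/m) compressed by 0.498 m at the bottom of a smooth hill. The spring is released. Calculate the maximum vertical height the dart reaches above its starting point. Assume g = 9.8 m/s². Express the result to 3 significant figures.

h = 4.62 m

All spring PE becomes gravitational PE at the highest point: ½kx² = mgh
h = kx²/(2mg) = (810)(0.498)²/(2 × 2.22 × 9.8) = 4.617 m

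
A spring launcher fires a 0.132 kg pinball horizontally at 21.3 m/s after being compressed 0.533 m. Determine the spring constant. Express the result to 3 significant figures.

Energy stored in the spring equals the launch KE: ½kx² = ½mv²
k = mv²/x² = (0.132)(21.3)²/(0.533)² = 210.8 N/m

k = 211 N/m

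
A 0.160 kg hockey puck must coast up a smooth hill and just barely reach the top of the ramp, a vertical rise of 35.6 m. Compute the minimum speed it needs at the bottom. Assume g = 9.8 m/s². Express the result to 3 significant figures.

At the top it is momentarily at rest, so all KE converts to PE: ½mv² = mgh
v = √(2gh) = √(2 × 9.8 × 35.6) = 26.42 m/s

v = 26.4 m/s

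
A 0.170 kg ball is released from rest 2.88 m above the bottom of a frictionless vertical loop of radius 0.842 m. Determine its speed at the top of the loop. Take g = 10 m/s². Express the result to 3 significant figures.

Energy conservation: mgh = ½mv_top² + mg(2r)
v_top² = 2g(h − 2r) = 2(10)(2.88 − 1.684) = 23.92
v_top = 4.891 m/s

v = 4.89 m/s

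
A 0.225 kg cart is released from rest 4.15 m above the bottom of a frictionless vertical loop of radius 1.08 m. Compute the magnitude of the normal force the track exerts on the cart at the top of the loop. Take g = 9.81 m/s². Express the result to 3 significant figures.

Energy from release to top (height 2r): mgh = ½mv_top² + mg(2r)
v_top² = 2g(h − 2r) = 2(9.81)(4.15 − 2.160) = 39.044 m²/s²
At the top, both N and weight point toward the centre: N + mg = mv_top²/r
N = m(v_top²/r − g) = 0.225(39.044/1.08 − 9.81) = 5.927 N

N = 5.93 N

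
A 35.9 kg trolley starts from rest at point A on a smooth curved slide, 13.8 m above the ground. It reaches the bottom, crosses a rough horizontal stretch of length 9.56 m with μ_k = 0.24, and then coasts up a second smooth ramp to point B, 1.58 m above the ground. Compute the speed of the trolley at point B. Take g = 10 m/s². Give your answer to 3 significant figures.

v = 14.1 m/s

Energy at A: mgh₁ = (35.9)(10)(13.8) = 4954.2 J
Friction loss: W_f = μ_k mg d = 823.7 J
At B: ½mv² + mgh₂ = mgh₁ − W_f
½mv² = 4954.2 − 823.7 − 567.22 = 3563.3 J
v = √(2 × 3563.3/35.9) = 14.09 m/s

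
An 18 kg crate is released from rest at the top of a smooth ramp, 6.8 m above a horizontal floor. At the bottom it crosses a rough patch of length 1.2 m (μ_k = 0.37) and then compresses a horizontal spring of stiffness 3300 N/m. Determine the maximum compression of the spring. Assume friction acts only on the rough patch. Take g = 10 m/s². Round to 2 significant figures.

x = 0.83 m

Initial energy: E₁ = mgh = (18)(10)(6.8) = 1224.0 J
Friction removes W_f = μ_k mg d = (0.37)(18)(10)(1.2) = 79.92 J
Energy reaching the spring: E = 1224.0 − 79.92 = 1144.1 J
At max compression ½kx² = E ⇒ x = √(2E/k) = √(2 × 1144.1/3300) = 0.8327 m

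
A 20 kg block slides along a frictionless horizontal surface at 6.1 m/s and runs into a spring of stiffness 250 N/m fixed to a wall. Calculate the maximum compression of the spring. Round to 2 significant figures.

At max compression the block is momentarily at rest: ½mv² = ½kx²
x = v√(m/k) = 6.1 × √(20/250) = 1.725 m

x = 1.7 m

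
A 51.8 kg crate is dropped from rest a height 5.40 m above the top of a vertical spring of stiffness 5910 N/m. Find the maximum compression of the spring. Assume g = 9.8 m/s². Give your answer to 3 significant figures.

x = 1.05 m

Measuring PE from the top of the relaxed spring, at max compression the crate has dropped H + x with zero KE, so:
mg(H + x) = ½kx²
½(5910)x² − (51.8)(9.8)x − (51.8)(9.8)(5.40) = 0
2955x² − 507.6x − 2741 = 0
x = [507.6 + √(257698 + 3.2402e+07)]/(2 × 2955) = 1.053 m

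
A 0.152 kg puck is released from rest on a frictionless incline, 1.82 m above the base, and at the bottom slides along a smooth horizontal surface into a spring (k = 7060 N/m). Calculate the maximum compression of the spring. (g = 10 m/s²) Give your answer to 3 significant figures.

x = 0.0280 m

At max compression the puck is momentarily at rest: mgh = ½kx²
x = √(2mgh/k) = √(2 × 0.152 × 10 × 1.82 / 7060) = 0.02799 m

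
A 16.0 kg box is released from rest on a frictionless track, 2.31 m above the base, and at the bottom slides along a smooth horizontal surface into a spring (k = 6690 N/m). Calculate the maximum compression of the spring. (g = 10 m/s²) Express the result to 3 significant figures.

x = 0.332 m

Energy conservation (no friction) from release to max compression: mgh = ½kx²
x = √(2mgh/k) = √(2 × 16.0 × 10 × 2.31 / 6690) = 0.3324 m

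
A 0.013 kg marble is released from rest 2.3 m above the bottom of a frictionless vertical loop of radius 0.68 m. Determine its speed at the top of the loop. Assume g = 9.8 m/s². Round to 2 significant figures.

v = 4.3 m/s

Energy conservation: mgh = ½mv_top² + mg(2r)
v_top² = 2g(h − 2r) = 2(9.8)(2.3 − 1.360) = 18.42
v_top = 4.292 m/s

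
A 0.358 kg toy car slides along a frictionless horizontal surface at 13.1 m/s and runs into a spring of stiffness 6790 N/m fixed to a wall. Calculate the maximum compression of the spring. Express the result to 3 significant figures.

All KE is stored as spring PE at maximum compression: ½mv² = ½kx²
x = v√(m/k) = 13.1 × √(0.358/6790) = 0.09512 m

x = 0.0951 m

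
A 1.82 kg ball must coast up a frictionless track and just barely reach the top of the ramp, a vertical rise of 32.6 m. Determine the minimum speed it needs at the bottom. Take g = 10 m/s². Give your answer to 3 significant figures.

At the top it is momentarily at rest, so all KE converts to PE: ½mv² = mgh
v = √(2gh) = √(2 × 10 × 32.6) = 25.53 m/s

v = 25.5 m/s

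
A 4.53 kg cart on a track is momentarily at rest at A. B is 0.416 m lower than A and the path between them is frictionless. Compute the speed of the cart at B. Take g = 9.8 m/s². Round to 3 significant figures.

v = 2.86 m/s

Equating total energy at the two states: mgh = ½mv²
v = √(2gh) = √(2 × 9.8 × 0.416) = √8.1536 = 2.855 m/s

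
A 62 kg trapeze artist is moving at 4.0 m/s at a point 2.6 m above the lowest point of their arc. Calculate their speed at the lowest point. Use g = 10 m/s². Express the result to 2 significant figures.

Energy conservation between the two points: ½mv₀² + mgh = ½mv²
v² = v₀² + 2gh = (4.0)² + 2(10)(2.6) = 68.000
v = √68.000 = 8.246 m/s

v = 8.2 m/s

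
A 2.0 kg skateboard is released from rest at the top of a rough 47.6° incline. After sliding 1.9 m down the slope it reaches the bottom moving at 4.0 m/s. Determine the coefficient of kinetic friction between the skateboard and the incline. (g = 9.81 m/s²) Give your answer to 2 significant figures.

Energy balance down the incline: mg L sinθ − ½mv² = μ_k (mg cosθ) L
mgL sinθ = 27.528 J; ½mv² = 16.000 J
W_f = 27.528 − 16.000 = 11.53 J
μ_k = W_f/(mg cosθ · L) = 11.53/(13.23 × 1.9) = 0.4586

μ_k = 0.46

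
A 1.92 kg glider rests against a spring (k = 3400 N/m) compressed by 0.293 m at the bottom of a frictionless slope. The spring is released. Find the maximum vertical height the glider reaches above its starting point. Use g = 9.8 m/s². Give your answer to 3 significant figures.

h = 7.76 m

At maximum height the glider is at rest, so ½kx² = mgh
h = kx²/(2mg) = (3400)(0.293)²/(2 × 1.92 × 9.8) = 7.756 m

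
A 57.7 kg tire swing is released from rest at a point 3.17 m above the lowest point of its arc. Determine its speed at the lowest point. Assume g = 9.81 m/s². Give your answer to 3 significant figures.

Mechanical energy is conserved (no friction): mgh = ½mv²
The mass cancels from both sides.
v = √(2gh) = √(2 × 9.81 × 3.17) = √62.195 = 7.886 m/s

v = 7.89 m/s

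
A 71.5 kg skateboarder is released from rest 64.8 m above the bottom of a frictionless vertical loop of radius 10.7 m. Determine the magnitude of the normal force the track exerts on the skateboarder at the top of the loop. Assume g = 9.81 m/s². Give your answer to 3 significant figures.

Energy from release to top (height 2r): mgh = ½mv_top² + mg(2r)
v_top² = 2g(h − 2r) = 2(9.81)(64.8 − 21.40) = 851.51 m²/s²
At the top, both N and weight point toward the centre: N + mg = mv_top²/r
N = m(v_top²/r − g) = 71.5(851.51/10.7 − 9.81) = 4989 N

N = 4990 N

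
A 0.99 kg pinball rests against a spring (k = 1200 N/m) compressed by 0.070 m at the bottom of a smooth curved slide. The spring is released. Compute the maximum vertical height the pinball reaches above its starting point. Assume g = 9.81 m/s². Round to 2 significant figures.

At maximum height the pinball is at rest, so ½kx² = mgh
h = kx²/(2mg) = (1200)(0.070)²/(2 × 0.99 × 9.81) = 0.3027 m

h = 0.30 m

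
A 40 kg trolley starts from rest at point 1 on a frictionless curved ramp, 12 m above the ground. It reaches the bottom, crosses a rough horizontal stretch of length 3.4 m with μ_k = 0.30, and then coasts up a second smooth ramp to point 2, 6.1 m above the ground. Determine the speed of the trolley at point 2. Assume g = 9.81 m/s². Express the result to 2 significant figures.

v = 9.8 m/s

Energy at 1: mgh₁ = (40)(9.81)(12) = 4708.8 J
Friction loss: W_f = μ_k mg d = 400.2 J
At 2: ½mv² + mgh₂ = mgh₁ − W_f
½mv² = 4708.8 − 400.2 − 2393.6 = 1914.9 J
v = √(2 × 1914.9/40) = 9.785 m/s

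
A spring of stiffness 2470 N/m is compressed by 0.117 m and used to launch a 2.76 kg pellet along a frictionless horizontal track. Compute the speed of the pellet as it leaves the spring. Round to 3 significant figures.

v = 3.50 m/s

Spring PE converts entirely to kinetic energy: ½kx² = ½mv²
v = x√(k/m) = 0.117 × √(2470/2.76) = 3.500 m/s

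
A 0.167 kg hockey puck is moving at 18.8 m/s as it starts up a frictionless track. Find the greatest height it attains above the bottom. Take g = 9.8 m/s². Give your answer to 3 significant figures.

Setting KE at the bottom equal to PE gained: ½mv² = mgh
h = v²/(2g) = 18.8²/(2 × 9.8) = 18.03 m

h = 18.0 m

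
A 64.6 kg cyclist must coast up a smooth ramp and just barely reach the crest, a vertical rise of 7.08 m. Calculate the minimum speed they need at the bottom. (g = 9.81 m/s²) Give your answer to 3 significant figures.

v = 11.8 m/s

At the top they are momentarily at rest, so all KE converts to PE: ½mv² = mgh
v = √(2gh) = √(2 × 9.81 × 7.08) = 11.79 m/s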